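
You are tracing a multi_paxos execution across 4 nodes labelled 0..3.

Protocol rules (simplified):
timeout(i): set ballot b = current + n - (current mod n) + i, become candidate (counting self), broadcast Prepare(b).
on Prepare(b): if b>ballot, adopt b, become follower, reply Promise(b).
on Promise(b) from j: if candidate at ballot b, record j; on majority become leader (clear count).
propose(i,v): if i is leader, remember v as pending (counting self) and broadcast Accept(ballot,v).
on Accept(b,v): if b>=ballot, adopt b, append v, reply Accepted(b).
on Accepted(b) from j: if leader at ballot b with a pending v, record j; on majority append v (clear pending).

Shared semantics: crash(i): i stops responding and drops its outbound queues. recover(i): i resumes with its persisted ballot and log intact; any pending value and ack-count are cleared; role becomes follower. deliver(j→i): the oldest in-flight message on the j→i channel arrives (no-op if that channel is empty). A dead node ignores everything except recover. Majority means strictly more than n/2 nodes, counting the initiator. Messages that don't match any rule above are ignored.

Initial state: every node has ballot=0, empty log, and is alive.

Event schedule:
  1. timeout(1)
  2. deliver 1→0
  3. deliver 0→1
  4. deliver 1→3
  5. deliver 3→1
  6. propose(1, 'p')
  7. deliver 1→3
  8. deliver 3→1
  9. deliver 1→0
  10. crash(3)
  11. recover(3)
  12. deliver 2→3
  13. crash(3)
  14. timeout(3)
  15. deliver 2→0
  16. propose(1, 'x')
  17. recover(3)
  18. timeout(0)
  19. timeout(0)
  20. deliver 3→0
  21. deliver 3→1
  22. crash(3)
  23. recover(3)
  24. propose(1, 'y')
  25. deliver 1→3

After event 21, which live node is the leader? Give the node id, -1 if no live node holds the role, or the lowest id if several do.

e1 timeout(1): 1[cand,b=5,-]
e2 deliver 1→0: 0[foll,b=5,-]
e3 deliver 0→1: ·
e4 deliver 1→3: 3[foll,b=5,-]
e5 deliver 3→1: 1[lead,b=5,-]
e6 propose(1,'p'): ·
e7 deliver 1→3: 3[foll,b=5,p]
e8 deliver 3→1: ·
e9 deliver 1→0: 0[foll,b=5,p]
e10 crash(3): 3[✗foll,b=5,p]
e11 recover(3): 3[foll,b=5,p]
e12 deliver 2→3: ·
e13 crash(3): 3[✗foll,b=5,p]
e14 timeout(3): ·
e15 deliver 2→0: ·
e16 propose(1,'x'): ·
e17 recover(3): 3[foll,b=5,p]
e18 timeout(0): 0[cand,b=8,p]
e19 timeout(0): 0[cand,b=12,p]
e20 deliver 3→0: ·
e21 deliver 3→1: ·

1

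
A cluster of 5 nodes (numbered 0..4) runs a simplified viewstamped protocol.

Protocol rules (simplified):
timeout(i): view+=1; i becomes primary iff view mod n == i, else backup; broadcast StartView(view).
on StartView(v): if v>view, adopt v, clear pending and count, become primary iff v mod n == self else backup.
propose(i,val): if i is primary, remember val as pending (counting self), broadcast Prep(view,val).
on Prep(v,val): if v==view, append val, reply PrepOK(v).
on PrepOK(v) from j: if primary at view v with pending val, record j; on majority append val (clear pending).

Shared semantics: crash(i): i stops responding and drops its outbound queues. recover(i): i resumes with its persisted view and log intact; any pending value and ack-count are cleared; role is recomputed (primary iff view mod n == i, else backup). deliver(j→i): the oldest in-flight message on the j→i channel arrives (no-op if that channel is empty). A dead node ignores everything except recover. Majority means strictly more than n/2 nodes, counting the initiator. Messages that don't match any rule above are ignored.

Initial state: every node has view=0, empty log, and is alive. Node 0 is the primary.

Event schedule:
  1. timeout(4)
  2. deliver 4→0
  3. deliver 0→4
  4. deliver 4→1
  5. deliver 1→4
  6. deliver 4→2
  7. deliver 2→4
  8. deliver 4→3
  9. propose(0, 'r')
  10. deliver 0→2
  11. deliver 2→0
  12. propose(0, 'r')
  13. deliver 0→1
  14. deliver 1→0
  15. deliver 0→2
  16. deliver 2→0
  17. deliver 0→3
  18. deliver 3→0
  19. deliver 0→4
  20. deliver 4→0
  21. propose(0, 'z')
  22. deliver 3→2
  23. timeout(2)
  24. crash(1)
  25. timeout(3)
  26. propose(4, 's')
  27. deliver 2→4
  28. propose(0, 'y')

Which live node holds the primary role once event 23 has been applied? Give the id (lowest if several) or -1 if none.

[1] timeout(4) → N4(back v1 [-])
[2] deliver 4→0 → N0(back v1 [-])
[3] deliver 0→4 → ∅
[4] deliver 4→1 → N1(prim v1 [-])
[5] deliver 1→4 → ∅
[6] deliver 4→2 → N2(back v1 [-])
[7] deliver 2→4 → ∅
[8] deliver 4→3 → N3(back v1 [-])
[9] propose(0,'r') → ∅
[10] deliver 0→2 → ∅
[11] deliver 2→0 → ∅
[12] propose(0,'r') → ∅
[13] deliver 0→1 → ∅
[14] deliver 1→0 → ∅
[15] deliver 0→2 → ∅
[16] deliver 2→0 → ∅
[17] deliver 0→3 → ∅
[18] deliver 3→0 → ∅
[19] deliver 0→4 → ∅
[20] deliver 4→0 → ∅
[21] propose(0,'z') → ∅
[22] deliver 3→2 → ∅
[23] timeout(2) → N2(prim v2 [-])

1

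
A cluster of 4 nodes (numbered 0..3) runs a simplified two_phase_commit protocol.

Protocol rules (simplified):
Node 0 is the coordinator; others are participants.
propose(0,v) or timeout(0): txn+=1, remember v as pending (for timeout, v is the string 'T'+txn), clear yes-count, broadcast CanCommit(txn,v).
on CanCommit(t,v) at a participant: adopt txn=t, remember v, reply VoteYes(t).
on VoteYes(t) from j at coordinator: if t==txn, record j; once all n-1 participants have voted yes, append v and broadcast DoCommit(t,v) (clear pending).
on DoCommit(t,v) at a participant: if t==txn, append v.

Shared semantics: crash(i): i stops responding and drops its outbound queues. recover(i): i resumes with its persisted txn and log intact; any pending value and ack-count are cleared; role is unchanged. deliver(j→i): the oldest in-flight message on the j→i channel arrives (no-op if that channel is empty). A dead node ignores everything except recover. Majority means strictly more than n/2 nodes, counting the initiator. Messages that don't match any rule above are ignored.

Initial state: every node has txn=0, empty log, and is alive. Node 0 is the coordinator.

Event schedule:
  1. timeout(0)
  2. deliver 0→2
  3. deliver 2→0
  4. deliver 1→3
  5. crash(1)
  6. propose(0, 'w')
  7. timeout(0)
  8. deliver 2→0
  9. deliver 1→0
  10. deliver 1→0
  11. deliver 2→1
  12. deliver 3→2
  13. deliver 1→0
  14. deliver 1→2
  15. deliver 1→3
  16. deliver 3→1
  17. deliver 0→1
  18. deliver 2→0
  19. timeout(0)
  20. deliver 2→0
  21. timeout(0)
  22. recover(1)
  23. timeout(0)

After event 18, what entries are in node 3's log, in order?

after 1 — timeout(0): n0:coor/t1/[-]
after 2 — deliver 0→2: n2:part/t1/[-]
after 3 — deliver 2→0: ·
after 4 — deliver 1→3: ·
after 5 — crash(1): n1:✗part/t0/[-]
after 6 — propose(0,'w'): n0:coor/t2/[-]
after 7 — timeout(0): n0:coor/t3/[-]
after 8 — deliver 2→0: ·
after 9 — deliver 1→0: ·
after 10 — deliver 1→0: ·
after 11 — deliver 2→1: ·
after 12 — deliver 3→2: ·
after 13 — deliver 1→0: ·
after 14 — deliver 1→2: ·
after 15 — deliver 1→3: ·
after 16 — deliver 3→1: ·
after 17 — deliver 0→1: ·
after 18 — deliver 2→0: ·

empty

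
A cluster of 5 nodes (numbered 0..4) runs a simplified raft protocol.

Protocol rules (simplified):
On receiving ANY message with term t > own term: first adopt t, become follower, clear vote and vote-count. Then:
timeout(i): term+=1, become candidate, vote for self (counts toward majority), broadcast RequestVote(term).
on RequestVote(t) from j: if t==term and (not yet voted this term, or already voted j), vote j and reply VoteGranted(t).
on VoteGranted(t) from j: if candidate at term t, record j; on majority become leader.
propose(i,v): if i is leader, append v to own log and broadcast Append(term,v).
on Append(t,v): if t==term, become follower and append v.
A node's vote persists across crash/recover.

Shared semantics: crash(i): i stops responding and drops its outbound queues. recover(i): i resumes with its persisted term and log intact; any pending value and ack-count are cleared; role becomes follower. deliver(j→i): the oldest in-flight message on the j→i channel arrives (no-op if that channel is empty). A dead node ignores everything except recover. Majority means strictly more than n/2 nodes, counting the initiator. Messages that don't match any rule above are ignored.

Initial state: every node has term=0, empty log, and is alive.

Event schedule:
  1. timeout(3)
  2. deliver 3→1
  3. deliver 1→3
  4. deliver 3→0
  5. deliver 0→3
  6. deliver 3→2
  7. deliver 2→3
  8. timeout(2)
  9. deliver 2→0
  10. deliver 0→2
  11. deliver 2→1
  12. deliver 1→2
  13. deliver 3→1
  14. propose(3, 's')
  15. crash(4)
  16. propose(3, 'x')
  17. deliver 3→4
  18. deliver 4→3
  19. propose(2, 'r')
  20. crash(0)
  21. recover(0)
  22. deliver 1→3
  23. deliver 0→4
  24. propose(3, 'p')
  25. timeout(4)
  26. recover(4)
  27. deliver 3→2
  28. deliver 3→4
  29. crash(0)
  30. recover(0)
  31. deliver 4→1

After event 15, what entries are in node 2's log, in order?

empty

1. timeout(3):  <3:cand t1 ->
2. deliver 3→1:  <1:foll t1 ->
3. deliver 1→3:  nop
4. deliver 3→0:  <0:foll t1 ->
5. deliver 0→3:  <3:lead t1 ->
6. deliver 3→2:  <2:foll t1 ->
7. deliver 2→3:  nop
8. timeout(2):  <2:cand t2 ->
9. deliver 2→0:  <0:foll t2 ->
10. deliver 0→2:  nop
11. deliver 2→1:  <1:foll t2 ->
12. deliver 1→2:  <2:lead t2 ->
13. deliver 3→1:  nop
14. propose(3,'s'):  <3:lead t1 s>
15. crash(4):  <4:✗foll t0 ->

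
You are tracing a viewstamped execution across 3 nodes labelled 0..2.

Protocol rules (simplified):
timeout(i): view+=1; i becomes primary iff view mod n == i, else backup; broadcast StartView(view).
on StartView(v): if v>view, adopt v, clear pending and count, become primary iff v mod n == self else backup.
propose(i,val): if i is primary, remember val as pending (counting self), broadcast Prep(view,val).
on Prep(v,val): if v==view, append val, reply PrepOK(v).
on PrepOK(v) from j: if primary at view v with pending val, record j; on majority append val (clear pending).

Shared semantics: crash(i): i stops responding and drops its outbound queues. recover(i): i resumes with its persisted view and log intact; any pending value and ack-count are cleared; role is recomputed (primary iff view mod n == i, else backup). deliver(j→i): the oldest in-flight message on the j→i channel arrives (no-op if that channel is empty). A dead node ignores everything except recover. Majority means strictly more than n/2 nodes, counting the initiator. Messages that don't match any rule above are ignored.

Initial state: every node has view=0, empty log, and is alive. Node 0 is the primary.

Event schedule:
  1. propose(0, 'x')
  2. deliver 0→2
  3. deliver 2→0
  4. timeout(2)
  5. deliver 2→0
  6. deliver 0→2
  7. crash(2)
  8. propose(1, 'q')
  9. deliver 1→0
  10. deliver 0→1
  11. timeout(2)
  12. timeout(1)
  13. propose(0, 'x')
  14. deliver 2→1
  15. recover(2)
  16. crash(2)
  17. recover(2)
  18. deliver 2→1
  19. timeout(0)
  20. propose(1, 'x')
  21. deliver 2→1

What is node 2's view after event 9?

1

after 1 — propose(0,'x'): ·
after 2 — deliver 0→2: n2:back/v0/[x]
after 3 — deliver 2→0: n0:prim/v0/[x]
after 4 — timeout(2): n2:back/v1/[x]
after 5 — deliver 2→0: n0:back/v1/[x]
after 6 — deliver 0→2: ·
after 7 — crash(2): n2:✗back/v1/[x]
after 8 — propose(1,'q'): ·
after 9 — deliver 1→0: ·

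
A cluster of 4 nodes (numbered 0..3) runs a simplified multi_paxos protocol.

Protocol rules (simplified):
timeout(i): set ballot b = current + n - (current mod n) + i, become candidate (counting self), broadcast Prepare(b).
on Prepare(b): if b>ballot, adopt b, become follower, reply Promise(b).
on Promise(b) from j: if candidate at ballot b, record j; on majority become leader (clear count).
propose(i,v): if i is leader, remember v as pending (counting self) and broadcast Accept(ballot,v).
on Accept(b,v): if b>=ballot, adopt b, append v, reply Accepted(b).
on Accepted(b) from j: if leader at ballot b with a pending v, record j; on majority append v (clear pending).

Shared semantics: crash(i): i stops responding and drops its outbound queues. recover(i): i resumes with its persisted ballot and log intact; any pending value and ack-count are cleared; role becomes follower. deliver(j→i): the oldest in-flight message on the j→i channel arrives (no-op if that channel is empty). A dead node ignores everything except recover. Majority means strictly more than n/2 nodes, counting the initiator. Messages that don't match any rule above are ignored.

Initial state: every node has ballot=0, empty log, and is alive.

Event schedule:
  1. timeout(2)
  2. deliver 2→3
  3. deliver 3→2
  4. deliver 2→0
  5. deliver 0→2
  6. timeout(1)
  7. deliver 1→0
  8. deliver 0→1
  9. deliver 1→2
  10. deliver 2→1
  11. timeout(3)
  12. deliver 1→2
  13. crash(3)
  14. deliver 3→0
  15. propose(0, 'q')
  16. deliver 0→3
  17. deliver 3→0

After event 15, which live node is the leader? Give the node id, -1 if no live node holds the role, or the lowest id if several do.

2

step 1 timeout(2): 2={cand,b=6,log=-}
step 2 deliver 2→3: 3={foll,b=6,log=-}
step 3 deliver 3→2: —
step 4 deliver 2→0: 0={foll,b=6,log=-}
step 5 deliver 0→2: 2={lead,b=6,log=-}
step 6 timeout(1): 1={cand,b=5,log=-}
step 7 deliver 1→0: —
step 8 deliver 0→1: —
step 9 deliver 1→2: —
step 10 deliver 2→1: 1={foll,b=6,log=-}
step 11 timeout(3): 3={cand,b=11,log=-}
step 12 deliver 1→2: —
step 13 crash(3): 3={✗cand,b=11,log=-}
step 14 deliver 3→0: —
step 15 propose(0,'q'): —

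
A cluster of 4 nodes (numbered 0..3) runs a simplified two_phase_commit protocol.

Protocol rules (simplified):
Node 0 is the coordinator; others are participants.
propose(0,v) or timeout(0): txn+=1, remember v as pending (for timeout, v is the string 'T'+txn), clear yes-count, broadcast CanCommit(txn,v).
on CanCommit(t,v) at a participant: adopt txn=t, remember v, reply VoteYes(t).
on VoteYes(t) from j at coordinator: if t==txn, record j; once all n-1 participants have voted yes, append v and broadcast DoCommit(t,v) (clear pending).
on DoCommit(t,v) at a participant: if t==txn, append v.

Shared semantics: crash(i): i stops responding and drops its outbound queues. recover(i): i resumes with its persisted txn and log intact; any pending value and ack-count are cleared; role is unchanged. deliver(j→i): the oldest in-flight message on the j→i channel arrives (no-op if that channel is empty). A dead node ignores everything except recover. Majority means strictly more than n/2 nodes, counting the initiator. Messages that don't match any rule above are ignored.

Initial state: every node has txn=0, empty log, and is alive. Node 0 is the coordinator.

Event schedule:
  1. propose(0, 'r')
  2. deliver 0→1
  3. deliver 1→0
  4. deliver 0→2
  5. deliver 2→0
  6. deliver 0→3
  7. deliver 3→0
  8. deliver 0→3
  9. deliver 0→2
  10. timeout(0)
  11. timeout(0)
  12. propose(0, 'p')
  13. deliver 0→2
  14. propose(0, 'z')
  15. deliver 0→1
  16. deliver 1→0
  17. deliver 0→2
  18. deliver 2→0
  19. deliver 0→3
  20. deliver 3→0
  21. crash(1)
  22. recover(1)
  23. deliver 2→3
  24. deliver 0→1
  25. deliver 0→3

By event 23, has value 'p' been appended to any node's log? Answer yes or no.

no

step 1 propose(0,'r'): 0={coor,t=1,log=-}
step 2 deliver 0→1: 1={part,t=1,log=-}
step 3 deliver 1→0: —
step 4 deliver 0→2: 2={part,t=1,log=-}
step 5 deliver 2→0: —
step 6 deliver 0→3: 3={part,t=1,log=-}
step 7 deliver 3→0: 0={coor,t=1,log=r}
step 8 deliver 0→3: 3={part,t=1,log=r}
step 9 deliver 0→2: 2={part,t=1,log=r}
step 10 timeout(0): 0={coor,t=2,log=r}
step 11 timeout(0): 0={coor,t=3,log=r}
step 12 propose(0,'p'): 0={coor,t=4,log=r}
step 13 deliver 0→2: 2={part,t=2,log=r}
step 14 propose(0,'z'): 0={coor,t=5,log=r}
step 15 deliver 0→1: 1={part,t=1,log=r}
step 16 deliver 1→0: —
step 17 deliver 0→2: 2={part,t=3,log=r}
step 18 deliver 2→0: —
step 19 deliver 0→3: 3={part,t=2,log=r}
step 20 deliver 3→0: —
step 21 crash(1): 1={✗part,t=1,log=r}
step 22 recover(1): 1={part,t=1,log=r}
step 23 deliver 2→3: —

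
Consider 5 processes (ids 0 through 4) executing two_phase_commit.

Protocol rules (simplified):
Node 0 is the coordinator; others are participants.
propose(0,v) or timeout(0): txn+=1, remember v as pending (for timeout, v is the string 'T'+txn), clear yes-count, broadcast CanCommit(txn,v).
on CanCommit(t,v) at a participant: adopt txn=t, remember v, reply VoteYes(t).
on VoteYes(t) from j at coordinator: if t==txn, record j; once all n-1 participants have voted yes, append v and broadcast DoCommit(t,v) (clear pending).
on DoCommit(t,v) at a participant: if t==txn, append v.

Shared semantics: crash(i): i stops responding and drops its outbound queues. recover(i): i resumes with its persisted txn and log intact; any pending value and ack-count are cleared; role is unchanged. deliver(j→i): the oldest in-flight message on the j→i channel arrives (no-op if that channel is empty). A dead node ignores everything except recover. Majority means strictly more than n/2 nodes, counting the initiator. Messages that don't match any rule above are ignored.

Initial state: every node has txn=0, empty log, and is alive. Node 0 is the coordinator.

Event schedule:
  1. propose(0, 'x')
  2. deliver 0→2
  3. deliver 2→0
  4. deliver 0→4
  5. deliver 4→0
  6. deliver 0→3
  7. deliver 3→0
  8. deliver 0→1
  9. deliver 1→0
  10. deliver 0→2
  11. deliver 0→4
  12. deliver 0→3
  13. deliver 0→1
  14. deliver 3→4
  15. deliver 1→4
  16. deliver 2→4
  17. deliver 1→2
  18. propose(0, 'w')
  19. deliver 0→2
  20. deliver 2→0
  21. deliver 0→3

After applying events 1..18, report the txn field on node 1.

1

step 1 propose(0,'x'): 0={coor,t=1,log=-}
step 2 deliver 0→2: 2={part,t=1,log=-}
step 3 deliver 2→0: —
step 4 deliver 0→4: 4={part,t=1,log=-}
step 5 deliver 4→0: —
step 6 deliver 0→3: 3={part,t=1,log=-}
step 7 deliver 3→0: —
step 8 deliver 0→1: 1={part,t=1,log=-}
step 9 deliver 1→0: 0={coor,t=1,log=x}
step 10 deliver 0→2: 2={part,t=1,log=x}
step 11 deliver 0→4: 4={part,t=1,log=x}
step 12 deliver 0→3: 3={part,t=1,log=x}
step 13 deliver 0→1: 1={part,t=1,log=x}
step 14 deliver 3→4: —
step 15 deliver 1→4: —
step 16 deliver 2→4: —
step 17 deliver 1→2: —
step 18 propose(0,'w'): 0={coor,t=2,log=x}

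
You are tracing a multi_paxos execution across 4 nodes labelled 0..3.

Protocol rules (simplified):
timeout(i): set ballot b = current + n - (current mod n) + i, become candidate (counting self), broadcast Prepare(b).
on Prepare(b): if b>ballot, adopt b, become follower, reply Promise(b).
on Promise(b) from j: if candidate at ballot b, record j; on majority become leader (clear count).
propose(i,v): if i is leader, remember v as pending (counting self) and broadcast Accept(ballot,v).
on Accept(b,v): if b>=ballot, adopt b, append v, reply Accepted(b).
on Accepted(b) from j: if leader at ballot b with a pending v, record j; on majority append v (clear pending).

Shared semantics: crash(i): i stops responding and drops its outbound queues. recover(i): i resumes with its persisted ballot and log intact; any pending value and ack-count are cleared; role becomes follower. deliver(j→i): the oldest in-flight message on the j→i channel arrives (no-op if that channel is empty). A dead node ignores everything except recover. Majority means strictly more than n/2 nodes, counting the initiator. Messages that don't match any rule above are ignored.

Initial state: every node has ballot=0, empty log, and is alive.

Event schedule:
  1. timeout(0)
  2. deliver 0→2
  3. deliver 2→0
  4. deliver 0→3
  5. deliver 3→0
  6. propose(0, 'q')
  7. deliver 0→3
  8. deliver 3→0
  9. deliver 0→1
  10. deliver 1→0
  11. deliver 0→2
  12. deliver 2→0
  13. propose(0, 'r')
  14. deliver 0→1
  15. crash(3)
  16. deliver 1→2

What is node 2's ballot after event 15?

4

e1 timeout(0): 0[cand,b=4,-]
e2 deliver 0→2: 2[foll,b=4,-]
e3 deliver 2→0: ·
e4 deliver 0→3: 3[foll,b=4,-]
e5 deliver 3→0: 0[lead,b=4,-]
e6 propose(0,'q'): ·
e7 deliver 0→3: 3[foll,b=4,q]
e8 deliver 3→0: ·
e9 deliver 0→1: 1[foll,b=4,-]
e10 deliver 1→0: ·
e11 deliver 0→2: 2[foll,b=4,q]
e12 deliver 2→0: 0[lead,b=4,q]
e13 propose(0,'r'): ·
e14 deliver 0→1: 1[foll,b=4,q]
e15 crash(3): 3[✗foll,b=4,q]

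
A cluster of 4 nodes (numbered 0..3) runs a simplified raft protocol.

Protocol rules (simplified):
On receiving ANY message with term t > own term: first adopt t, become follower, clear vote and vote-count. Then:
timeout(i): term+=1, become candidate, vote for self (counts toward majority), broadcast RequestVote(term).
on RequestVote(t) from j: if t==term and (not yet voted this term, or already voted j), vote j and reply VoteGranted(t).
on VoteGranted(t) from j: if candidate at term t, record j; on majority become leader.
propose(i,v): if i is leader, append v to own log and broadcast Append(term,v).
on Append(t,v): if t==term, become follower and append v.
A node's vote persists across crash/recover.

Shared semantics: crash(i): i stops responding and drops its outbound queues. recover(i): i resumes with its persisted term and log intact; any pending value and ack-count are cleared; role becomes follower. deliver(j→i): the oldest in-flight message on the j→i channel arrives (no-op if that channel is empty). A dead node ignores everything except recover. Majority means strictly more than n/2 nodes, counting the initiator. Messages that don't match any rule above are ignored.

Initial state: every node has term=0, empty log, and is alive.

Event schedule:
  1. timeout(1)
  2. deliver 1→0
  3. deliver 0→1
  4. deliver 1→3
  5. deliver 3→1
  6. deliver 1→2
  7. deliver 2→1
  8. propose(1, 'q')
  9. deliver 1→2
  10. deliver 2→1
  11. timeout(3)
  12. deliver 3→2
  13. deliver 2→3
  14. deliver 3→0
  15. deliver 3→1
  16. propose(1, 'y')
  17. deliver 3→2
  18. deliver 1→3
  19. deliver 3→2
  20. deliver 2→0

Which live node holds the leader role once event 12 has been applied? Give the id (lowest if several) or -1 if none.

[1] timeout(1) → N1(cand t1 [-])
[2] deliver 1→0 → N0(foll t1 [-])
[3] deliver 0→1 → ∅
[4] deliver 1→3 → N3(foll t1 [-])
[5] deliver 3→1 → N1(lead t1 [-])
[6] deliver 1→2 → N2(foll t1 [-])
[7] deliver 2→1 → ∅
[8] propose(1,'q') → N1(lead t1 [q])
[9] deliver 1→2 → N2(foll t1 [q])
[10] deliver 2→1 → ∅
[11] timeout(3) → N3(cand t2 [-])
[12] deliver 3→2 → N2(foll t2 [q])

1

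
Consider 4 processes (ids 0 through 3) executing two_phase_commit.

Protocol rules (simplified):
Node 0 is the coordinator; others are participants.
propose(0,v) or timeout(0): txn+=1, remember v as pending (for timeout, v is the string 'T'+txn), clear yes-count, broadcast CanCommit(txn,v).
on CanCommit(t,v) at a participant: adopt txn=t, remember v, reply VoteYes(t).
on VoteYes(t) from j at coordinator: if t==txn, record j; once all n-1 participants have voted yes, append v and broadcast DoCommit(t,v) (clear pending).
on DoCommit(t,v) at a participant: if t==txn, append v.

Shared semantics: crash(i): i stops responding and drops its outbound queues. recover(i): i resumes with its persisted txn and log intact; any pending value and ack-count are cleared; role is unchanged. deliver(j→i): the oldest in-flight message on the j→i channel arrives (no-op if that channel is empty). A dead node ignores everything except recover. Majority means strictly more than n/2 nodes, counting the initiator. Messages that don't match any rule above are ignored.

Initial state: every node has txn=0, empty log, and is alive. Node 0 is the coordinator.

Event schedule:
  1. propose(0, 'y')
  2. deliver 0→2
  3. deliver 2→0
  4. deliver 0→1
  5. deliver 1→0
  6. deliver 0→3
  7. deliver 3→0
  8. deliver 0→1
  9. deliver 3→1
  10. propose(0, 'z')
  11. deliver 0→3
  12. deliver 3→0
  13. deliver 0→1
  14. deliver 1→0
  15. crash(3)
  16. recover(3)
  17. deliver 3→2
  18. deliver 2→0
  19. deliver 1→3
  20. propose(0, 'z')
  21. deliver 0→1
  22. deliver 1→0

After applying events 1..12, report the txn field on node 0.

2

e1 propose(0,'y'): 0[coor,t=1,-]
e2 deliver 0→2: 2[part,t=1,-]
e3 deliver 2→0: ·
e4 deliver 0→1: 1[part,t=1,-]
e5 deliver 1→0: ·
e6 deliver 0→3: 3[part,t=1,-]
e7 deliver 3→0: 0[coor,t=1,y]
e8 deliver 0→1: 1[part,t=1,y]
e9 deliver 3→1: ·
e10 propose(0,'z'): 0[coor,t=2,y]
e11 deliver 0→3: 3[part,t=1,y]
e12 deliver 3→0: ·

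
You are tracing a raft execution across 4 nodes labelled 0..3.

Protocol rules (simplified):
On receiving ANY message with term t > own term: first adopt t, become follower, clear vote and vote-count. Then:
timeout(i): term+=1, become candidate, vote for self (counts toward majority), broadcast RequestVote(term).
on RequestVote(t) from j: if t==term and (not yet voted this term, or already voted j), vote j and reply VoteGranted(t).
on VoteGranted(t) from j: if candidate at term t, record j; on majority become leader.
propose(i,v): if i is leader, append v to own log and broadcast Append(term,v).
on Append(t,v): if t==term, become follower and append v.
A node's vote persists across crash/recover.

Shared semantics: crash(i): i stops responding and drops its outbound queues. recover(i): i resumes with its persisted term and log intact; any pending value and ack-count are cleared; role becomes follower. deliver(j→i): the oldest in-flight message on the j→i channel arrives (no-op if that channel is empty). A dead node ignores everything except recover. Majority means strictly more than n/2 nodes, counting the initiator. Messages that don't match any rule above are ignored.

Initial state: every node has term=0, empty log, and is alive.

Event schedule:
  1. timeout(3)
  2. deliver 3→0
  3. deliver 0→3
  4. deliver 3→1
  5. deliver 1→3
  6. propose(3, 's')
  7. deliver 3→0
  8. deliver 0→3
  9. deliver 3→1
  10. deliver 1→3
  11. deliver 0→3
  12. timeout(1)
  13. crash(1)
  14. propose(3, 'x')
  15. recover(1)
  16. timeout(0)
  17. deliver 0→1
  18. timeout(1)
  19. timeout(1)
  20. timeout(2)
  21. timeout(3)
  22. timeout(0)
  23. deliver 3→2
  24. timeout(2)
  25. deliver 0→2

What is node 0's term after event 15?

1

[1] timeout(3) → N3(cand t1 [-])
[2] deliver 3→0 → N0(foll t1 [-])
[3] deliver 0→3 → ∅
[4] deliver 3→1 → N1(foll t1 [-])
[5] deliver 1→3 → N3(lead t1 [-])
[6] propose(3,'s') → N3(lead t1 [s])
[7] deliver 3→0 → N0(foll t1 [s])
[8] deliver 0→3 → ∅
[9] deliver 3→1 → N1(foll t1 [s])
[10] deliver 1→3 → ∅
[11] deliver 0→3 → ∅
[12] timeout(1) → N1(cand t2 [s])
[13] crash(1) → N1(✗cand t2 [s])
[14] propose(3,'x') → N3(lead t1 [s,x])
[15] recover(1) → N1(foll t2 [s])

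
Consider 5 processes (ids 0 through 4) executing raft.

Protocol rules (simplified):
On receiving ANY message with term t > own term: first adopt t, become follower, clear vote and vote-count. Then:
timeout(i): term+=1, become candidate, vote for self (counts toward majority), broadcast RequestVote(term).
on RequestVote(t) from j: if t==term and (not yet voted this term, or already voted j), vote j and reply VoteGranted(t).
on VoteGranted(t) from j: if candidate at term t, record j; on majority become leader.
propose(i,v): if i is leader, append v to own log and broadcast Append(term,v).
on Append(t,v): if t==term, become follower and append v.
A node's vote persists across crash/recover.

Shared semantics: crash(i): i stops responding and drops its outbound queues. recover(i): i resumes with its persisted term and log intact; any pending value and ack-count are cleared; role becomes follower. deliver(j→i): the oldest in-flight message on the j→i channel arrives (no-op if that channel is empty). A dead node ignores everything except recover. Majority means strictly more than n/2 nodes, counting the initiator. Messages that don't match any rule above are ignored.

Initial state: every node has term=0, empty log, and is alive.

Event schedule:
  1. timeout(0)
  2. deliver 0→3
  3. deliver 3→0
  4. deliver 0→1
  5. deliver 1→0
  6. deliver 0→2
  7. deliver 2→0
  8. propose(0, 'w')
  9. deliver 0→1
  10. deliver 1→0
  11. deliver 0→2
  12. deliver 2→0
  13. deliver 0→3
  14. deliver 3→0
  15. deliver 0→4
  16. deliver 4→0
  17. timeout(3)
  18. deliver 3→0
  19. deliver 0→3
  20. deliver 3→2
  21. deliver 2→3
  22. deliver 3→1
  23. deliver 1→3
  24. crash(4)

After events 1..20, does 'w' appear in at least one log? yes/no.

yes

[1] timeout(0) → N0(cand t1 [-])
[2] deliver 0→3 → N3(foll t1 [-])
[3] deliver 3→0 → ∅
[4] deliver 0→1 → N1(foll t1 [-])
[5] deliver 1→0 → N0(lead t1 [-])
[6] deliver 0→2 → N2(foll t1 [-])
[7] deliver 2→0 → ∅
[8] propose(0,'w') → N0(lead t1 [w])
[9] deliver 0→1 → N1(foll t1 [w])
[10] deliver 1→0 → ∅
[11] deliver 0→2 → N2(foll t1 [w])
[12] deliver 2→0 → ∅
[13] deliver 0→3 → N3(foll t1 [w])
[14] deliver 3→0 → ∅
[15] deliver 0→4 → N4(foll t1 [-])
[16] deliver 4→0 → ∅
[17] timeout(3) → N3(cand t2 [w])
[18] deliver 3→0 → N0(foll t2 [w])
[19] deliver 0→3 → ∅
[20] deliver 3→2 → N2(foll t2 [w])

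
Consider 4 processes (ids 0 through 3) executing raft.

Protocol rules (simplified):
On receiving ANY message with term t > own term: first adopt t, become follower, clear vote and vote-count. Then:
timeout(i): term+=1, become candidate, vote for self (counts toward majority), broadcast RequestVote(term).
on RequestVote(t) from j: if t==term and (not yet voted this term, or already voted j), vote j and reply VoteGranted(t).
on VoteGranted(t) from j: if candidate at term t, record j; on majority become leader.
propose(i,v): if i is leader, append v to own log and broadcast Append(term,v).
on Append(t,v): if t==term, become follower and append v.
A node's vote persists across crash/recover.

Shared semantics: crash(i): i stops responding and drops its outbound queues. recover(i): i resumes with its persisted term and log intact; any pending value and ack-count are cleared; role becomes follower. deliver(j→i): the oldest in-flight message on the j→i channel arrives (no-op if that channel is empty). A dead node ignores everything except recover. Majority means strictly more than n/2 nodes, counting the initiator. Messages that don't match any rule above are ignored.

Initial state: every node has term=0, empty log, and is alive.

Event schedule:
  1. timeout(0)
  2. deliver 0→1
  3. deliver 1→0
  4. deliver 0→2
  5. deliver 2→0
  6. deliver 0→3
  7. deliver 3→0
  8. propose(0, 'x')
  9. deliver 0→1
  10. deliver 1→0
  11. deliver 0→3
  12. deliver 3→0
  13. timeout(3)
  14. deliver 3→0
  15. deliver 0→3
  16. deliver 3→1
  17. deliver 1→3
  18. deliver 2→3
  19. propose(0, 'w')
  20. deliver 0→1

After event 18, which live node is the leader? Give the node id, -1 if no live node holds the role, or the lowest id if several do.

3

[1] timeout(0) → N0(cand t1 [-])
[2] deliver 0→1 → N1(foll t1 [-])
[3] deliver 1→0 → ∅
[4] deliver 0→2 → N2(foll t1 [-])
[5] deliver 2→0 → N0(lead t1 [-])
[6] deliver 0→3 → N3(foll t1 [-])
[7] deliver 3→0 → ∅
[8] propose(0,'x') → N0(lead t1 [x])
[9] deliver 0→1 → N1(foll t1 [x])
[10] deliver 1→0 → ∅
[11] deliver 0→3 → N3(foll t1 [x])
[12] deliver 3→0 → ∅
[13] timeout(3) → N3(cand t2 [x])
[14] deliver 3→0 → N0(foll t2 [x])
[15] deliver 0→3 → ∅
[16] deliver 3→1 → N1(foll t2 [x])
[17] deliver 1→3 → N3(lead t2 [x])
[18] deliver 2→3 → ∅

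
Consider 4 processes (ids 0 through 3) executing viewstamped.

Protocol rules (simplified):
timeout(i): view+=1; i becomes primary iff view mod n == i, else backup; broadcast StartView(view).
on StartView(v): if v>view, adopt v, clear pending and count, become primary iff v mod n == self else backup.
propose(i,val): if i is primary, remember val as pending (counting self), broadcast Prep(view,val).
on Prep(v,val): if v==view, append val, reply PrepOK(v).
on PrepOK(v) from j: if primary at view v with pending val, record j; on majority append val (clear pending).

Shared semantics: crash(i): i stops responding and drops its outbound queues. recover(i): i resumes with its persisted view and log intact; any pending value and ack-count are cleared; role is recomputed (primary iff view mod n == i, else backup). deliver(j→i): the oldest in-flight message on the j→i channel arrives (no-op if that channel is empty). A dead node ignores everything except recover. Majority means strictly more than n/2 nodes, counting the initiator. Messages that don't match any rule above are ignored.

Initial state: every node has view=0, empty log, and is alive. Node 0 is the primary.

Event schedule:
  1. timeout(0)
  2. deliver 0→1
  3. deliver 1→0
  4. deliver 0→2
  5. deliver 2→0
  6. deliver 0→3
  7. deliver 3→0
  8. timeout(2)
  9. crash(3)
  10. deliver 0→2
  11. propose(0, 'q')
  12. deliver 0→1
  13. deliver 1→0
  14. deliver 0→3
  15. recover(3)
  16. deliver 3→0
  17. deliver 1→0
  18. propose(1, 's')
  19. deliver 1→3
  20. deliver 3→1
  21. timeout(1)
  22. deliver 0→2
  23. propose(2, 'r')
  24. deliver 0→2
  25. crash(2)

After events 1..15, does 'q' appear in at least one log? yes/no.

no

1. timeout(0):  <0:back v1 ->
2. deliver 0→1:  <1:prim v1 ->
3. deliver 1→0:  nop
4. deliver 0→2:  <2:back v1 ->
5. deliver 2→0:  nop
6. deliver 0→3:  <3:back v1 ->
7. deliver 3→0:  nop
8. timeout(2):  <2:prim v2 ->
9. crash(3):  <3:✗back v1 ->
10. deliver 0→2:  nop
11. propose(0,'q'):  nop
12. deliver 0→1:  nop
13. deliver 1→0:  nop
14. deliver 0→3:  nop
15. recover(3):  <3:back v1 ->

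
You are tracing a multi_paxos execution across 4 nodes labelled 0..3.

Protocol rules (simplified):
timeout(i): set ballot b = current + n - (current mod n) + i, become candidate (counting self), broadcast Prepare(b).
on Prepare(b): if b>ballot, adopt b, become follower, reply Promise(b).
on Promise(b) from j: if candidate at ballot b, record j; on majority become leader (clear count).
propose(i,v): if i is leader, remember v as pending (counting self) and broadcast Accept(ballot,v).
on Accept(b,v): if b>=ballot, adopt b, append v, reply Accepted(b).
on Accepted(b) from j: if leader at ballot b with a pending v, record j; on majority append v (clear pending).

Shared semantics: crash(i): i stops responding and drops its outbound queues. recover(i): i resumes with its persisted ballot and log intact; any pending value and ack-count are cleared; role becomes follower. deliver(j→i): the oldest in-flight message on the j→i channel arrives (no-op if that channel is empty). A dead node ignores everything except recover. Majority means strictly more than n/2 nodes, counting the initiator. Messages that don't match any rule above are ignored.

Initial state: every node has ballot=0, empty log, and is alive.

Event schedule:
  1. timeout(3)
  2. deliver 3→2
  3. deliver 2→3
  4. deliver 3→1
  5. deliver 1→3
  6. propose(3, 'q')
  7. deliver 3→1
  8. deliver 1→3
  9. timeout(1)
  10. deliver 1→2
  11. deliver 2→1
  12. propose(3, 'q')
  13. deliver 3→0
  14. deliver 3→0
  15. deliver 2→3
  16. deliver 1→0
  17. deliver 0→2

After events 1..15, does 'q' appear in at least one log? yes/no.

e1 timeout(3): 3[cand,b=7,-]
e2 deliver 3→2: 2[foll,b=7,-]
e3 deliver 2→3: ·
e4 deliver 3→1: 1[foll,b=7,-]
e5 deliver 1→3: 3[lead,b=7,-]
e6 propose(3,'q'): ·
e7 deliver 3→1: 1[foll,b=7,q]
e8 deliver 1→3: ·
e9 timeout(1): 1[cand,b=9,q]
e10 deliver 1→2: 2[foll,b=9,-]
e11 deliver 2→1: ·
e12 propose(3,'q'): ·
e13 deliver 3→0: 0[foll,b=7,-]
e14 deliver 3→0: 0[foll,b=7,q]
e15 deliver 2→3: ·

yes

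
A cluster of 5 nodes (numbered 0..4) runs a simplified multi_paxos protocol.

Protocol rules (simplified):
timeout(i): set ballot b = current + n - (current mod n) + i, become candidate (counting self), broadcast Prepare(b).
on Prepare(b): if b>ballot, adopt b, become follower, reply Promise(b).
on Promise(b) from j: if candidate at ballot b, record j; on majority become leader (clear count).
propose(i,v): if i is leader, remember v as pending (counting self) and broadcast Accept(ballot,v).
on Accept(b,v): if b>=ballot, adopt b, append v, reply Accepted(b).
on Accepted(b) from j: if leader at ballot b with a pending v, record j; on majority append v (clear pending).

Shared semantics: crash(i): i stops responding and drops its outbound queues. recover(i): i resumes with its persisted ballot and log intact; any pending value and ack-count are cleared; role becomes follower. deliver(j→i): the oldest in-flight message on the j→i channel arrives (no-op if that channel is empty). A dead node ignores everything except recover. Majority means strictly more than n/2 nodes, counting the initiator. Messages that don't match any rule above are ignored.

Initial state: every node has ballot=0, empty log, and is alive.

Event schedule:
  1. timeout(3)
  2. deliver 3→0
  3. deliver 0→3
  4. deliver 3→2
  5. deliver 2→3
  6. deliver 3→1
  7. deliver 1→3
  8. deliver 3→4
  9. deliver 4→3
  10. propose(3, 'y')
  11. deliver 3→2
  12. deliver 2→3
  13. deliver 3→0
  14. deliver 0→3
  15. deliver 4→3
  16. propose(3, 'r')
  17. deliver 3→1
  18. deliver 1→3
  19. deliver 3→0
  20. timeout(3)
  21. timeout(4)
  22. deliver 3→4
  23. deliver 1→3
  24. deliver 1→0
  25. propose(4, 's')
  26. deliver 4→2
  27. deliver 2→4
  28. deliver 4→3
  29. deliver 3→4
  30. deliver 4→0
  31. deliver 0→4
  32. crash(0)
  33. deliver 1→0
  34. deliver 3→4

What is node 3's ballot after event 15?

after 1 — timeout(3): n3:cand/b8/[-]
after 2 — deliver 3→0: n0:foll/b8/[-]
after 3 — deliver 0→3: ·
after 4 — deliver 3→2: n2:foll/b8/[-]
after 5 — deliver 2→3: n3:lead/b8/[-]
after 6 — deliver 3→1: n1:foll/b8/[-]
after 7 — deliver 1→3: ·
after 8 — deliver 3→4: n4:foll/b8/[-]
after 9 — deliver 4→3: ·
after 10 — propose(3,'y'): ·
after 11 — deliver 3→2: n2:foll/b8/[y]
after 12 — deliver 2→3: ·
after 13 — deliver 3→0: n0:foll/b8/[y]
after 14 — deliver 0→3: n3:lead/b8/[y]
after 15 — deliver 4→3: ·

8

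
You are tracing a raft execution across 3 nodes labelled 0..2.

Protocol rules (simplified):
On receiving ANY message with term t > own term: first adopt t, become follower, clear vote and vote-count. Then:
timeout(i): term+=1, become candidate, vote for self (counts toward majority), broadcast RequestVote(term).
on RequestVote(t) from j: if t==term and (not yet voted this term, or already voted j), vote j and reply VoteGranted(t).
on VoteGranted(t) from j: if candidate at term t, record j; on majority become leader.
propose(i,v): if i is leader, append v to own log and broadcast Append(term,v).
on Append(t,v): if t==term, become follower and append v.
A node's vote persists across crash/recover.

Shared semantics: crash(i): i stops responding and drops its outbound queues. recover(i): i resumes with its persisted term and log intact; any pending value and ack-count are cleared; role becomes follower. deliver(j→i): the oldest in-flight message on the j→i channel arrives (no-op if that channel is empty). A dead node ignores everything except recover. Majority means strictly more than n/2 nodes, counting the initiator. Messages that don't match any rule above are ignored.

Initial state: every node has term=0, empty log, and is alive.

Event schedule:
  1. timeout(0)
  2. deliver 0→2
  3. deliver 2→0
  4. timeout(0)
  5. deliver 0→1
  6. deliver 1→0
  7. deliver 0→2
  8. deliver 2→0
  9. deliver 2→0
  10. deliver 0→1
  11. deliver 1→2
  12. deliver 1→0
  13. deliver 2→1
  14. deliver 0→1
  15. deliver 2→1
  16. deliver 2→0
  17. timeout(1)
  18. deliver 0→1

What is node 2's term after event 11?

2

1. timeout(0):  <0:cand t1 ->
2. deliver 0→2:  <2:foll t1 ->
3. deliver 2→0:  <0:lead t1 ->
4. timeout(0):  <0:cand t2 ->
5. deliver 0→1:  <1:foll t1 ->
6. deliver 1→0:  nop
7. deliver 0→2:  <2:foll t2 ->
8. deliver 2→0:  <0:lead t2 ->
9. deliver 2→0:  nop
10. deliver 0→1:  <1:foll t2 ->
11. deliver 1→2:  nop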